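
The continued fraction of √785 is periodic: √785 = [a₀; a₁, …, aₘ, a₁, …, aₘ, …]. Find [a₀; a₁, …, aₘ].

[28; 56]

a₀ = ⌊√785⌋ = 28.
With m₀=0, d₀=1 and mₖ₊₁ = dₖaₖ − mₖ, dₖ₊₁ = (n − mₖ₊₁²)/dₖ, aₖ₊₁ = ⌊(a₀+mₖ₊₁)/dₖ₊₁⌋:
  k=1: m=28, d=1, a=56
d=1 and a=2a₀=56 at k=1, so the next step gives (m, d) = (28, 1) again — its k=1 value — and the period has length 1.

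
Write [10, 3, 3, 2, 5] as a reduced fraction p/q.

Fold from the inside: start with 5/1.
  2 + 1/5 = 11/5
  3 + 5/11 = 38/11
  3 + 11/38 = 125/38
  10 + 38/125 = 1288/125

1288/125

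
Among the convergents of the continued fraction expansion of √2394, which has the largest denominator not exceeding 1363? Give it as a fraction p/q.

√2394 = [48; 1, 12, 1, 96, …] (period length 4).
Convergents:
  p_0/q_0 = 48/1
  p_1/q_1 = 49/1
  p_2/q_2 = 636/13
  p_3/q_3 = 685/14
  p_4/q_4 = 66396/1357
  p_5/q_5 = 67081/1371
q_4 = 1357 ≤ 1363 < 1371 = q_5, so the answer is 66396/1357.

66396/1357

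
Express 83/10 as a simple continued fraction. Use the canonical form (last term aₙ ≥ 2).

83 = 8·10 + 3
10 = 3·3 + 1
3 = 3·1 + 0  (stop)
So 83/10 = [8; 3, 3].

[8; 3, 3]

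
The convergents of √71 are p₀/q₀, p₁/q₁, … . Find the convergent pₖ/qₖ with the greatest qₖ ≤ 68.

√71 = [8; 2, 2, 1, 7, 1, 2, 2, 16, …] (period length 8).
Convergents:
  p_0/q_0 = 8/1
  p_1/q_1 = 17/2
  p_2/q_2 = 42/5
  p_3/q_3 = 59/7
  p_4/q_4 = 455/54
  p_5/q_5 = 514/61
  p_6/q_6 = 1483/176
q_5 = 61 ≤ 68 < 176 = q_6, so the answer is 514/61.

514/61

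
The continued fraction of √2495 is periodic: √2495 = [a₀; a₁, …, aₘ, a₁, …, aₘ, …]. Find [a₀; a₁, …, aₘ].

a₀ = ⌊√2495⌋ = 49.

[49; 1, 18, 1, 98]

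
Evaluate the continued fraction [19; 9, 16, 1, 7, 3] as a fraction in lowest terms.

73059/3823

Using pₖ = aₖpₖ₋₁ + pₖ₋₂ and qₖ = aₖqₖ₋₁ + qₖ₋₂:
  k=0: a=19, p=19, q=1
  k=1: a=9, p=172, q=9
  k=2: a=16, p=2771, q=145
  k=3: a=1, p=2943, q=154
  k=4: a=7, p=23372, q=1223
  k=5: a=3, p=73059, q=3823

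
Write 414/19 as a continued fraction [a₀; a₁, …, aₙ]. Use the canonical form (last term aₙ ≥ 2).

[21; 1, 3, 1, 3]

414 = 21×19 + 15
19 = 1×15 + 4
15 = 3×4 + 3
4 = 1×3 + 1
3 = 3×1 + 0  (stop)
So 414/19 = [21; 1, 3, 1, 3].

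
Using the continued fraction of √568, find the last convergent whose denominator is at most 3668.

40897/1716

√568 = [23; 1, 4, 1, 46, …] (period length 4).
Convergents:
  p_0/q_0 = 23/1
  p_1/q_1 = 24/1
  p_2/q_2 = 119/5
  p_3/q_3 = 143/6
  p_4/q_4 = 6697/281
  p_5/q_5 = 6840/287
  p_6/q_6 = 34057/1429
  p_7/q_7 = 40897/1716
  p_8/q_8 = 1915319/80365
q_7 = 1716 ≤ 3668 < 80365 = q_8, so the answer is 40897/1716.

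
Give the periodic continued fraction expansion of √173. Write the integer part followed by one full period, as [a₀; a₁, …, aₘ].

[13; 6, 1, 1, 6, 26]

a₀ = ⌊√173⌋ = 13.
With m₀=0, d₀=1 and mₖ₊₁ = dₖaₖ − mₖ, dₖ₊₁ = (n − mₖ₊₁²)/dₖ, aₖ₊₁ = ⌊(a₀+mₖ₊₁)/dₖ₊₁⌋:
  k=1: m=13, d=4, a=6
  k=2: m=11, d=13, a=1
  k=3: m=2, d=13, a=1
  k=4: m=11, d=4, a=6
  k=5: m=13, d=1, a=26
d=1 and a=2a₀=26 at k=5, so the next step gives (m, d) = (13, 4) again — its k=1 value — and the period has length 5.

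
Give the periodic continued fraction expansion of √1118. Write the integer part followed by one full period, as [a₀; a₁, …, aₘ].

[33; 2, 3, 2, 3, 2, 66]

a₀ = ⌊√1118⌋ = 33.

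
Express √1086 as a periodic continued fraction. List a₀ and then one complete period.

[32; 1, 20, 1, 64]

a₀ = ⌊√1086⌋ = 32.
With m₀=0, d₀=1 and mₖ₊₁ = dₖaₖ − mₖ, dₖ₊₁ = (n − mₖ₊₁²)/dₖ, aₖ₊₁ = ⌊(a₀+mₖ₊₁)/dₖ₊₁⌋:
  k=1: m=32, d=62, a=1
  k=2: m=30, d=3, a=20
  k=3: m=30, d=62, a=1
  k=4: m=32, d=1, a=64
d=1 and a=2a₀=64 at k=4, so the next step gives (m, d) = (32, 62) again — its k=1 value — and the period has length 4.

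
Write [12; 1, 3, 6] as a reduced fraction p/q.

Fold from the inside: start with 6/1.
  3 + 1/6 = 19/6
  1 + 6/19 = 25/19
  12 + 19/25 = 319/25

319/25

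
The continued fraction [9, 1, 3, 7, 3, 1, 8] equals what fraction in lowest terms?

10256/1051

Using pₖ = aₖpₖ₋₁ + pₖ₋₂ and qₖ = aₖqₖ₋₁ + qₖ₋₂:
  k=0: a=9, p=9, q=1
  k=1: a=1, p=10, q=1
  k=2: a=3, p=39, q=4
  k=3: a=7, p=283, q=29
  k=4: a=3, p=888, q=91
  k=5: a=1, p=1171, q=120
  k=6: a=8, p=10256, q=1051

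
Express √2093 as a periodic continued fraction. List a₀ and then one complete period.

[45; 1, 2, 1, 90]

a₀ = ⌊√2093⌋ = 45.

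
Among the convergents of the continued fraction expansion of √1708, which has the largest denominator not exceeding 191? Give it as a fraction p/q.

7687/186

√1708 = [41; 3, 20, 3, 82, …] (period length 4).
Convergents:
  p_0/q_0 = 41/1
  p_1/q_1 = 124/3
  p_2/q_2 = 2521/61
  p_3/q_3 = 7687/186
  p_4/q_4 = 632855/15313
q_3 = 186 ≤ 191 < 15313 = q_4, so the answer is 7687/186.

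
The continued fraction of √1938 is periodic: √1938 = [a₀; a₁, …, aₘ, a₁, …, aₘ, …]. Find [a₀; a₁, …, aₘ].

a₀ = ⌊√1938⌋ = 44.
With m₀=0, d₀=1 and mₖ₊₁ = dₖaₖ − mₖ, dₖ₊₁ = (n − mₖ₊₁²)/dₖ, aₖ₊₁ = ⌊(a₀+mₖ₊₁)/dₖ₊₁⌋:
  k=1: m=44, d=2, a=44
  k=2: m=44, d=1, a=88
d=1 and a=2a₀=88 at k=2, so the next step gives (m, d) = (44, 2) again — its k=1 value — and the period has length 2.

[44; 44, 88]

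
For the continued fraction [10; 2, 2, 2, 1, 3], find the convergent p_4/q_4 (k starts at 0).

Using pₖ = aₖpₖ₋₁ + pₖ₋₂, qₖ = aₖqₖ₋₁ + qₖ₋₂ (with p₋₁=1, p₋₂=0, q₋₁=0, q₋₂=1):
  k=0: a=10, p=10, q=1
  k=1: a=2, p=21, q=2
  k=2: a=2, p=52, q=5
  k=3: a=2, p=125, q=12
  k=4: a=1, p=177, q=17

177/17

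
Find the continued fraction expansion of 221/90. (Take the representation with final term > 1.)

[2; 2, 5, 8]

221 = 2*90 + 41
90 = 2*41 + 8
41 = 5*8 + 1
8 = 8*1 + 0  (stop)
So 221/90 = [2; 2, 5, 8].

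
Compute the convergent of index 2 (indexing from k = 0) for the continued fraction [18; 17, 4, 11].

Using pₖ = aₖpₖ₋₁ + pₖ₋₂, qₖ = aₖqₖ₋₁ + qₖ₋₂ (with p₋₁=1, p₋₂=0, q₋₁=0, q₋₂=1):
  k=0: a=18, p=18, q=1
  k=1: a=17, p=307, q=17
  k=2: a=4, p=1246, q=69

1246/69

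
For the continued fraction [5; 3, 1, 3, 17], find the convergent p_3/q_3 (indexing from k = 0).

79/15

Using pₖ = aₖpₖ₋₁ + pₖ₋₂, qₖ = aₖqₖ₋₁ + qₖ₋₂ (with p₋₁=1, p₋₂=0, q₋₁=0, q₋₂=1):
  k=0: a=5, p=5, q=1
  k=1: a=3, p=16, q=3
  k=2: a=1, p=21, q=4
  k=3: a=3, p=79, q=15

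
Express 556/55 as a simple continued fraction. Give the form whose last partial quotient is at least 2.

556 = 10*55 + 6
55 = 9*6 + 1
6 = 6*1 + 0  (stop)
So 556/55 = [10; 9, 6].

[10; 9, 6]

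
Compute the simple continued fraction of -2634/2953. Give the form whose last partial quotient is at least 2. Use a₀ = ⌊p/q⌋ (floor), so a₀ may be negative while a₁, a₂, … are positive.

[-1; 9, 3, 1, 8, 9]

-2634 = -1×2953 + 319
2953 = 9×319 + 82
319 = 3×82 + 73
82 = 1×73 + 9
73 = 8×9 + 1
9 = 9×1 + 0  (stop)
So -2634/2953 = [-1; 9, 3, 1, 8, 9].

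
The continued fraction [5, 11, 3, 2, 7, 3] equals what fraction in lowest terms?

Using pₖ = aₖpₖ₋₁ + pₖ₋₂ and qₖ = aₖqₖ₋₁ + qₖ₋₂:
  k=0: a=5, p=5, q=1
  k=1: a=11, p=56, q=11
  k=2: a=3, p=173, q=34
  k=3: a=2, p=402, q=79
  k=4: a=7, p=2987, q=587
  k=5: a=3, p=9363, q=1840

9363/1840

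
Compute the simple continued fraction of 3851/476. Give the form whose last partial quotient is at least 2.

3851 = 8·476 + 43
476 = 11·43 + 3
43 = 14·3 + 1
3 = 3·1 + 0  (stop)
So 3851/476 = [8; 11, 14, 3].

[8; 11, 14, 3]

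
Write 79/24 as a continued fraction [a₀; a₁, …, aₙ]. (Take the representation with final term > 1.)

79 = 3×24 + 7
24 = 3×7 + 3
7 = 2×3 + 1
3 = 3×1 + 0  (stop)
So 79/24 = [3; 3, 2, 3].

[3; 3, 2, 3]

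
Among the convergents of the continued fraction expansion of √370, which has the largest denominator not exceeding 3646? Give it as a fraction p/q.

√370 = [19; 4, 4, 38, …] (period length 3).
Convergents:
  p_0/q_0 = 19/1
  p_1/q_1 = 77/4
  p_2/q_2 = 327/17
  p_3/q_3 = 12503/650
  p_4/q_4 = 50339/2617
  p_5/q_5 = 213859/11118
q_4 = 2617 ≤ 3646 < 11118 = q_5, so the answer is 50339/2617.

50339/2617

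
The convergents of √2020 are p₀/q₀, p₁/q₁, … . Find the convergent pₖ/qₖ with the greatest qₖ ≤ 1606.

71956/1601

√2020 = [44; 1, 16, 1, 88, …] (period length 4).
Convergents:
  p_0/q_0 = 44/1
  p_1/q_1 = 45/1
  p_2/q_2 = 764/17
  p_3/q_3 = 809/18
  p_4/q_4 = 71956/1601
  p_5/q_5 = 72765/1619
q_4 = 1601 ≤ 1606 < 1619 = q_5, so the answer is 71956/1601.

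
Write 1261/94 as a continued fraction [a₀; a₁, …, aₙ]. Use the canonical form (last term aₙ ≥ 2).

[13; 2, 2, 2, 3, 2]

1261 = 13·94 + 39
94 = 2·39 + 16
39 = 2·16 + 7
16 = 2·7 + 2
7 = 3·2 + 1
2 = 2·1 + 0  (stop)
So 1261/94 = [13; 2, 2, 2, 3, 2].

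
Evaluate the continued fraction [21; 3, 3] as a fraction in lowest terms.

213/10

Fold from the inside: start with 3/1.
  3 + 1/3 = 10/3
  21 + 3/10 = 213/10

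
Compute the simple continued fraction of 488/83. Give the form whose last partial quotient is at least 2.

[5; 1, 7, 3, 3]

488 = 5×83 + 73
83 = 1×73 + 10
73 = 7×10 + 3
10 = 3×3 + 1
3 = 3×1 + 0  (stop)
So 488/83 = [5; 1, 7, 3, 3].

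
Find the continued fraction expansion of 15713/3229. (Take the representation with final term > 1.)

[4; 1, 6, 2, 9, 3, 7]

15713 = 4*3229 + 2797
3229 = 1*2797 + 432
2797 = 6*432 + 205
432 = 2*205 + 22
205 = 9*22 + 7
22 = 3*7 + 1
7 = 7*1 + 0  (stop)
So 15713/3229 = [4; 1, 6, 2, 9, 3, 7].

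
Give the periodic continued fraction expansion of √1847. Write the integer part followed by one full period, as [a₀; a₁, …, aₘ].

[42; 1, 41, 1, 84]

a₀ = ⌊√1847⌋ = 42.
With m₀=0, d₀=1 and mₖ₊₁ = dₖaₖ − mₖ, dₖ₊₁ = (n − mₖ₊₁²)/dₖ, aₖ₊₁ = ⌊(a₀+mₖ₊₁)/dₖ₊₁⌋:
  k=1: m=42, d=83, a=1
  k=2: m=41, d=2, a=41
  k=3: m=41, d=83, a=1
  k=4: m=42, d=1, a=84
d=1 and a=2a₀=84 at k=4, so the next step gives (m, d) = (42, 83) again — its k=1 value — and the period has length 4.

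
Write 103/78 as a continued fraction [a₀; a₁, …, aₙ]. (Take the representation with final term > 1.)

103 = 1·78 + 25
78 = 3·25 + 3
25 = 8·3 + 1
3 = 3·1 + 0  (stop)
So 103/78 = [1; 3, 8, 3].

[1; 3, 8, 3]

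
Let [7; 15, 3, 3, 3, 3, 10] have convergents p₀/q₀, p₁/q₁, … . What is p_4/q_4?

3568/505

Using pₖ = aₖpₖ₋₁ + pₖ₋₂, qₖ = aₖqₖ₋₁ + qₖ₋₂ (with p₋₁=1, p₋₂=0, q₋₁=0, q₋₂=1):
  k=0: a=7, p=7, q=1
  k=1: a=15, p=106, q=15
  k=2: a=3, p=325, q=46
  k=3: a=3, p=1081, q=153
  k=4: a=3, p=3568, q=505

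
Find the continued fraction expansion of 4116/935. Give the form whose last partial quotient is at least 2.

4116 = 4*935 + 376
935 = 2*376 + 183
376 = 2*183 + 10
183 = 18*10 + 3
10 = 3*3 + 1
3 = 3*1 + 0  (stop)
So 4116/935 = [4; 2, 2, 18, 3, 3].

[4; 2, 2, 18, 3, 3]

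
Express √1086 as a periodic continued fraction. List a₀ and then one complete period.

[32; 1, 20, 1, 64]

a₀ = ⌊√1086⌋ = 32.
With m₀=0, d₀=1 and mₖ₊₁ = dₖaₖ − mₖ, dₖ₊₁ = (n − mₖ₊₁²)/dₖ, aₖ₊₁ = ⌊(a₀+mₖ₊₁)/dₖ₊₁⌋:
  k=1: m=32, d=62, a=1
  k=2: m=30, d=3, a=20
  k=3: m=30, d=62, a=1
  k=4: m=32, d=1, a=64
d=1 and a=2a₀=64 at k=4, so the next step gives (m, d) = (32, 62) again — its k=1 value — and the period has length 4.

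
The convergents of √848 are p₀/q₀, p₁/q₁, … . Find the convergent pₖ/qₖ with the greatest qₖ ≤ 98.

√848 = [29; 8, 3, 3, 3, 8, 58, …] (period length 6).
Convergents:
  p_0/q_0 = 29/1
  p_1/q_1 = 233/8
  p_2/q_2 = 728/25
  p_3/q_3 = 2417/83
  p_4/q_4 = 7979/274
q_3 = 83 ≤ 98 < 274 = q_4, so the answer is 2417/83.

2417/83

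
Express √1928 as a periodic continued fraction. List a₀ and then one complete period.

[43; 1, 9, 1, 86]

a₀ = ⌊√1928⌋ = 43.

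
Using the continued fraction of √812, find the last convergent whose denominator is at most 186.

3220/113

√812 = [28; 2, 56, …] (period length 2).
Convergents:
  p_0/q_0 = 28/1
  p_1/q_1 = 57/2
  p_2/q_2 = 3220/113
  p_3/q_3 = 6497/228
q_2 = 113 ≤ 186 < 228 = q_3, so the answer is 3220/113.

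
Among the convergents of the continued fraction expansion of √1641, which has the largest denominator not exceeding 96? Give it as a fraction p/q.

2228/55

√1641 = [40; 1, 1, 26, 1, 1, 80, …] (period length 6).
Convergents:
  p_0/q_0 = 40/1
  p_1/q_1 = 41/1
  p_2/q_2 = 81/2
  p_3/q_3 = 2147/53
  p_4/q_4 = 2228/55
  p_5/q_5 = 4375/108
q_4 = 55 ≤ 96 < 108 = q_5, so the answer is 2228/55.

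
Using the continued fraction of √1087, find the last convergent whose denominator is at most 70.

√1087 = [32; 1, 31, 1, 64, …] (period length 4).
Convergents:
  p_0/q_0 = 32/1
  p_1/q_1 = 33/1
  p_2/q_2 = 1055/32
  p_3/q_3 = 1088/33
  p_4/q_4 = 70687/2144
q_3 = 33 ≤ 70 < 2144 = q_4, so the answer is 1088/33.

1088/33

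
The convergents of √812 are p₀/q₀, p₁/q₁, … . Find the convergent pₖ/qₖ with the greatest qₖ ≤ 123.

√812 = [28; 2, 56, …] (period length 2).
Convergents:
  p_0/q_0 = 28/1
  p_1/q_1 = 57/2
  p_2/q_2 = 3220/113
  p_3/q_3 = 6497/228
q_2 = 113 ≤ 123 < 228 = q_3, so the answer is 3220/113.

3220/113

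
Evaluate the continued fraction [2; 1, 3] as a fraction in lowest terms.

11/4

Using pₖ = aₖpₖ₋₁ + pₖ₋₂ and qₖ = aₖqₖ₋₁ + qₖ₋₂:
  k=0: a=2, p=2, q=1
  k=1: a=1, p=3, q=1
  k=2: a=3, p=11, q=4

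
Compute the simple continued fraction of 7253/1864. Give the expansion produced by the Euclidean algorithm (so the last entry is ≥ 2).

[3; 1, 8, 5, 2, 18]

7253 = 3*1864 + 1661
1864 = 1*1661 + 203
1661 = 8*203 + 37
203 = 5*37 + 18
37 = 2*18 + 1
18 = 18*1 + 0  (stop)
So 7253/1864 = [3; 1, 8, 5, 2, 18].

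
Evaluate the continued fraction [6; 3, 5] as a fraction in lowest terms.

Using pₖ = aₖpₖ₋₁ + pₖ₋₂ and qₖ = aₖqₖ₋₁ + qₖ₋₂:
  k=0: a=6, p=6, q=1
  k=1: a=3, p=19, q=3
  k=2: a=5, p=101, q=16

101/16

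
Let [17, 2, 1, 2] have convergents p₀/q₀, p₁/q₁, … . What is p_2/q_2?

Using pₖ = aₖpₖ₋₁ + pₖ₋₂, qₖ = aₖqₖ₋₁ + qₖ₋₂ (with p₋₁=1, p₋₂=0, q₋₁=0, q₋₂=1):
  k=0: a=17, p=17, q=1
  k=1: a=2, p=35, q=2
  k=2: a=1, p=52, q=3

52/3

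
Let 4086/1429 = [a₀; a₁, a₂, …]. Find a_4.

7

4086 = 2·1429 + 1228   →  a_0 = 2
1429 = 1·1228 + 201   →  a_1 = 1
1228 = 6·201 + 22   →  a_2 = 6
201 = 9·22 + 3   →  a_3 = 9
22 = 7·3 + 1   →  a_4 = 7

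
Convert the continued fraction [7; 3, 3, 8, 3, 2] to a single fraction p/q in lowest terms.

4388/601

Using pₖ = aₖpₖ₋₁ + pₖ₋₂ and qₖ = aₖqₖ₋₁ + qₖ₋₂:
  k=0: a=7, p=7, q=1
  k=1: a=3, p=22, q=3
  k=2: a=3, p=73, q=10
  k=3: a=8, p=606, q=83
  k=4: a=3, p=1891, q=259
  k=5: a=2, p=4388, q=601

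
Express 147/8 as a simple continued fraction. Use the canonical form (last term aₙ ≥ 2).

[18; 2, 1, 2]

147 = 18×8 + 3
8 = 2×3 + 2
3 = 1×2 + 1
2 = 2×1 + 0  (stop)
So 147/8 = [18; 2, 1, 2].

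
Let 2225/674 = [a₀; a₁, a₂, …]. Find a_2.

3

2225 = 3·674 + 203   →  a_0 = 3
674 = 3·203 + 65   →  a_1 = 3
203 = 3·65 + 8   →  a_2 = 3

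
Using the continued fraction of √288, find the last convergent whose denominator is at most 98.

√288 = [16; 1, 32, …] (period length 2).
Convergents:
  p_0/q_0 = 16/1
  p_1/q_1 = 17/1
  p_2/q_2 = 560/33
  p_3/q_3 = 577/34
  p_4/q_4 = 19024/1121
q_3 = 34 ≤ 98 < 1121 = q_4, so the answer is 577/34.

577/34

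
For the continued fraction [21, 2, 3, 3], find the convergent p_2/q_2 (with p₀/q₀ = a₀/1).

Using pₖ = aₖpₖ₋₁ + pₖ₋₂, qₖ = aₖqₖ₋₁ + qₖ₋₂ (with p₋₁=1, p₋₂=0, q₋₁=0, q₋₂=1):
  k=0: a=21, p=21, q=1
  k=1: a=2, p=43, q=2
  k=2: a=3, p=150, q=7

150/7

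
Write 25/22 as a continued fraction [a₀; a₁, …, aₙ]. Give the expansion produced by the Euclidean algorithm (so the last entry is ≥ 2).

[1; 7, 3]

25 = 1×22 + 3
22 = 7×3 + 1
3 = 3×1 + 0  (stop)
So 25/22 = [1; 7, 3].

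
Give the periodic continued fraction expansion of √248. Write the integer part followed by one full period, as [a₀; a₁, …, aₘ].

a₀ = ⌊√248⌋ = 15.
With m₀=0, d₀=1 and mₖ₊₁ = dₖaₖ − mₖ, dₖ₊₁ = (n − mₖ₊₁²)/dₖ, aₖ₊₁ = ⌊(a₀+mₖ₊₁)/dₖ₊₁⌋:
  k=1: m=15, d=23, a=1
  k=2: m=8, d=8, a=2
  k=3: m=8, d=23, a=1
  k=4: m=15, d=1, a=30
d=1 and a=2a₀=30 at k=4, so the next step gives (m, d) = (15, 23) again — its k=1 value — and the period has length 4.

[15; 1, 2, 1, 30]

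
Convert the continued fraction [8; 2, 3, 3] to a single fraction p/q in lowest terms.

Using pₖ = aₖpₖ₋₁ + pₖ₋₂ and qₖ = aₖqₖ₋₁ + qₖ₋₂:
  k=0: a=8, p=8, q=1
  k=1: a=2, p=17, q=2
  k=2: a=3, p=59, q=7
  k=3: a=3, p=194, q=23

194/23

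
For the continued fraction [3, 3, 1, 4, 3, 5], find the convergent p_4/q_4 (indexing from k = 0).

199/61

Using pₖ = aₖpₖ₋₁ + pₖ₋₂, qₖ = aₖqₖ₋₁ + qₖ₋₂ (with p₋₁=1, p₋₂=0, q₋₁=0, q₋₂=1):
  k=0: a=3, p=3, q=1
  k=1: a=3, p=10, q=3
  k=2: a=1, p=13, q=4
  k=3: a=4, p=62, q=19
  k=4: a=3, p=199, q=61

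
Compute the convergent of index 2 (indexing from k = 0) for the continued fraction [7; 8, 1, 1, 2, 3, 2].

Using pₖ = aₖpₖ₋₁ + pₖ₋₂, qₖ = aₖqₖ₋₁ + qₖ₋₂ (with p₋₁=1, p₋₂=0, q₋₁=0, q₋₂=1):
  k=0: a=7, p=7, q=1
  k=1: a=8, p=57, q=8
  k=2: a=1, p=64, q=9

64/9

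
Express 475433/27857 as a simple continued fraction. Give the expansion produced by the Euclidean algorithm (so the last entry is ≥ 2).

475433 = 17*27857 + 1864
27857 = 14*1864 + 1761
1864 = 1*1761 + 103
1761 = 17*103 + 10
103 = 10*10 + 3
10 = 3*3 + 1
3 = 3*1 + 0  (stop)
So 475433/27857 = [17; 14, 1, 17, 10, 3, 3].

[17; 14, 1, 17, 10, 3, 3]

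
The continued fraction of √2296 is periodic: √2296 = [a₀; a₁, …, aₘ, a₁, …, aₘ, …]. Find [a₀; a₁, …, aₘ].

a₀ = ⌊√2296⌋ = 47.
With m₀=0, d₀=1 and mₖ₊₁ = dₖaₖ − mₖ, dₖ₊₁ = (n − mₖ₊₁²)/dₖ, aₖ₊₁ = ⌊(a₀+mₖ₊₁)/dₖ₊₁⌋:
  k=1: m=47, d=87, a=1
  k=2: m=40, d=8, a=10
  k=3: m=40, d=87, a=1
  k=4: m=47, d=1, a=94
d=1 and a=2a₀=94 at k=4, so the next step gives (m, d) = (47, 87) again — its k=1 value — and the period has length 4.

[47; 1, 10, 1, 94]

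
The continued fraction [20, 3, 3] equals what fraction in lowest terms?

203/10

Fold from the inside: start with 3/1.
  3 + 1/3 = 10/3
  20 + 3/10 = 203/10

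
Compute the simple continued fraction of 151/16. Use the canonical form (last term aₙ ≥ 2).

[9; 2, 3, 2]

151 = 9×16 + 7
16 = 2×7 + 2
7 = 3×2 + 1
2 = 2×1 + 0  (stop)
So 151/16 = [9; 2, 3, 2].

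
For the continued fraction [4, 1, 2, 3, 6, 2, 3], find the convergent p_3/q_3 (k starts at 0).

Using pₖ = aₖpₖ₋₁ + pₖ₋₂, qₖ = aₖqₖ₋₁ + qₖ₋₂ (with p₋₁=1, p₋₂=0, q₋₁=0, q₋₂=1):
  k=0: a=4, p=4, q=1
  k=1: a=1, p=5, q=1
  k=2: a=2, p=14, q=3
  k=3: a=3, p=47, q=10

47/10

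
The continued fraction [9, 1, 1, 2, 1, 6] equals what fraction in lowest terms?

450/47

Using pₖ = aₖpₖ₋₁ + pₖ₋₂ and qₖ = aₖqₖ₋₁ + qₖ₋₂:
  k=0: a=9, p=9, q=1
  k=1: a=1, p=10, q=1
  k=2: a=1, p=19, q=2
  k=3: a=2, p=48, q=5
  k=4: a=1, p=67, q=7
  k=5: a=6, p=450, q=47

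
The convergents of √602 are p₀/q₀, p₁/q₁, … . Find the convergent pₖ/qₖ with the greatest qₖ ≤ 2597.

√602 = [24; 1, 1, 6, 1, 1, 48, …] (period length 6).
Convergents:
  p_0/q_0 = 24/1
  p_1/q_1 = 25/1
  p_2/q_2 = 49/2
  p_3/q_3 = 319/13
  p_4/q_4 = 368/15
  p_5/q_5 = 687/28
  p_6/q_6 = 33344/1359
  p_7/q_7 = 34031/1387
  p_8/q_8 = 67375/2746
q_7 = 1387 ≤ 2597 < 2746 = q_8, so the answer is 34031/1387.

34031/1387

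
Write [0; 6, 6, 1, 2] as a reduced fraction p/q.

20/123

Fold from the inside: start with 2/1.
  1 + 1/2 = 3/2
  6 + 2/3 = 20/3
  6 + 3/20 = 123/20
  0 + 20/123 = 20/123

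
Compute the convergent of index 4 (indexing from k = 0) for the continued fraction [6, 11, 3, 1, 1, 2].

Using pₖ = aₖpₖ₋₁ + pₖ₋₂, qₖ = aₖqₖ₋₁ + qₖ₋₂ (with p₋₁=1, p₋₂=0, q₋₁=0, q₋₂=1):
  k=0: a=6, p=6, q=1
  k=1: a=11, p=67, q=11
  k=2: a=3, p=207, q=34
  k=3: a=1, p=274, q=45
  k=4: a=1, p=481, q=79

481/79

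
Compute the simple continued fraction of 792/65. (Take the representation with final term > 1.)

792 = 12·65 + 12
65 = 5·12 + 5
12 = 2·5 + 2
5 = 2·2 + 1
2 = 2·1 + 0  (stop)
So 792/65 = [12; 5, 2, 2, 2].

[12; 5, 2, 2, 2]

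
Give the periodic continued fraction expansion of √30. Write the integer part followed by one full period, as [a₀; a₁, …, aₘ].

a₀ = ⌊√30⌋ = 5.
With m₀=0, d₀=1 and mₖ₊₁ = dₖaₖ − mₖ, dₖ₊₁ = (n − mₖ₊₁²)/dₖ, aₖ₊₁ = ⌊(a₀+mₖ₊₁)/dₖ₊₁⌋:
  k=1: m=5, d=5, a=2
  k=2: m=5, d=1, a=10
d=1 and a=2a₀=10 at k=2, so the next step gives (m, d) = (5, 5) again — its k=1 value — and the period has length 2.

[5; 2, 10]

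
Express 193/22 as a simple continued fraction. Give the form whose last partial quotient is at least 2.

193 = 8·22 + 17
22 = 1·17 + 5
17 = 3·5 + 2
5 = 2·2 + 1
2 = 2·1 + 0  (stop)
So 193/22 = [8; 1, 3, 2, 2].

[8; 1, 3, 2, 2]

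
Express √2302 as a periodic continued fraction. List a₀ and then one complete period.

a₀ = ⌊√2302⌋ = 47.
With m₀=0, d₀=1 and mₖ₊₁ = dₖaₖ − mₖ, dₖ₊₁ = (n − mₖ₊₁²)/dₖ, aₖ₊₁ = ⌊(a₀+mₖ₊₁)/dₖ₊₁⌋:
  k=1: m=47, d=93, a=1
  k=2: m=46, d=2, a=46
  k=3: m=46, d=93, a=1
  k=4: m=47, d=1, a=94
d=1 and a=2a₀=94 at k=4, so the next step gives (m, d) = (47, 93) again — its k=1 value — and the period has length 4.

[47; 1, 46, 1, 94]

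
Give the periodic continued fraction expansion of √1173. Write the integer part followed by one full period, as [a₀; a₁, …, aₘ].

a₀ = ⌊√1173⌋ = 34.
With m₀=0, d₀=1 and mₖ₊₁ = dₖaₖ − mₖ, dₖ₊₁ = (n − mₖ₊₁²)/dₖ, aₖ₊₁ = ⌊(a₀+mₖ₊₁)/dₖ₊₁⌋:
  k=1: m=34, d=17, a=4
  k=2: m=34, d=1, a=68
d=1 and a=2a₀=68 at k=2, so the next step gives (m, d) = (34, 17) again — its k=1 value — and the period has length 2.

[34; 4, 68]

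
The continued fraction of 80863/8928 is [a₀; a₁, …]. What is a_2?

2

80863 = 9·8928 + 511   →  a_0 = 9
8928 = 17·511 + 241   →  a_1 = 17
511 = 2·241 + 29   →  a_2 = 2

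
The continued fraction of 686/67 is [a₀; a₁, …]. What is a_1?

686 = 10·67 + 16   →  a_0 = 10
67 = 4·16 + 3   →  a_1 = 4

4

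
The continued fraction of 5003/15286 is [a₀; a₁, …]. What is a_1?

5003 = 0·15286 + 5003   →  a_0 = 0
15286 = 3·5003 + 277   →  a_1 = 3

3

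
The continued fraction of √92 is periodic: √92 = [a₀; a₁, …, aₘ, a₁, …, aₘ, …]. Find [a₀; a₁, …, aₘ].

a₀ = ⌊√92⌋ = 9.
With m₀=0, d₀=1 and mₖ₊₁ = dₖaₖ − mₖ, dₖ₊₁ = (n − mₖ₊₁²)/dₖ, aₖ₊₁ = ⌊(a₀+mₖ₊₁)/dₖ₊₁⌋:
  k=1: m=9, d=11, a=1
  k=2: m=2, d=8, a=1
  k=3: m=6, d=7, a=2
  k=4: m=8, d=4, a=4
  k=5: m=8, d=7, a=2
  k=6: m=6, d=8, a=1
  k=7: m=2, d=11, a=1
  k=8: m=9, d=1, a=18
d=1 and a=2a₀=18 at k=8, so the next step gives (m, d) = (9, 11) again — its k=1 value — and the period has length 8.

[9; 1, 1, 2, 4, 2, 1, 1, 18]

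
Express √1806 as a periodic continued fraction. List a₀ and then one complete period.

[42; 2, 84]

a₀ = ⌊√1806⌋ = 42.
With m₀=0, d₀=1 and mₖ₊₁ = dₖaₖ − mₖ, dₖ₊₁ = (n − mₖ₊₁²)/dₖ, aₖ₊₁ = ⌊(a₀+mₖ₊₁)/dₖ₊₁⌋:
  k=1: m=42, d=42, a=2
  k=2: m=42, d=1, a=84
d=1 and a=2a₀=84 at k=2, so the next step gives (m, d) = (42, 42) again — its k=1 value — and the period has length 2.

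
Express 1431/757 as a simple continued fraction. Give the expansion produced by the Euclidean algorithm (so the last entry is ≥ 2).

1431 = 1×757 + 674
757 = 1×674 + 83
674 = 8×83 + 10
83 = 8×10 + 3
10 = 3×3 + 1
3 = 3×1 + 0  (stop)
So 1431/757 = [1; 1, 8, 8, 3, 3].

[1; 1, 8, 8, 3, 3]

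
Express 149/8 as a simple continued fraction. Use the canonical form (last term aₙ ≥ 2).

149 = 18*8 + 5
8 = 1*5 + 3
5 = 1*3 + 2
3 = 1*2 + 1
2 = 2*1 + 0  (stop)
So 149/8 = [18; 1, 1, 1, 2].

[18; 1, 1, 1, 2]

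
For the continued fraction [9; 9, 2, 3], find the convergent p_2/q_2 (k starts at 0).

Using pₖ = aₖpₖ₋₁ + pₖ₋₂, qₖ = aₖqₖ₋₁ + qₖ₋₂ (with p₋₁=1, p₋₂=0, q₋₁=0, q₋₂=1):
  k=0: a=9, p=9, q=1
  k=1: a=9, p=82, q=9
  k=2: a=2, p=173, q=19

173/19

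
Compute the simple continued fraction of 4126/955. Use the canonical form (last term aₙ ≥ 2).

[4; 3, 8, 3, 1, 2, 3]

4126 = 4×955 + 306
955 = 3×306 + 37
306 = 8×37 + 10
37 = 3×10 + 7
10 = 1×7 + 3
7 = 2×3 + 1
3 = 3×1 + 0  (stop)
So 4126/955 = [4; 3, 8, 3, 1, 2, 3].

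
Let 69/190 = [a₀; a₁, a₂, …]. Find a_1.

69 = 0·190 + 69   →  a_0 = 0
190 = 2·69 + 52   →  a_1 = 2

2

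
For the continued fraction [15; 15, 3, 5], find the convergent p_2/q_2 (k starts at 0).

693/46

Using pₖ = aₖpₖ₋₁ + pₖ₋₂, qₖ = aₖqₖ₋₁ + qₖ₋₂ (with p₋₁=1, p₋₂=0, q₋₁=0, q₋₂=1):
  k=0: a=15, p=15, q=1
  k=1: a=15, p=226, q=15
  k=2: a=3, p=693, q=46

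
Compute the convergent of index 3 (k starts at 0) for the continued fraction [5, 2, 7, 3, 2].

Using pₖ = aₖpₖ₋₁ + pₖ₋₂, qₖ = aₖqₖ₋₁ + qₖ₋₂ (with p₋₁=1, p₋₂=0, q₋₁=0, q₋₂=1):
  k=0: a=5, p=5, q=1
  k=1: a=2, p=11, q=2
  k=2: a=7, p=82, q=15
  k=3: a=3, p=257, q=47

257/47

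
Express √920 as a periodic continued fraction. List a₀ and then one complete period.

[30; 3, 60]

a₀ = ⌊√920⌋ = 30.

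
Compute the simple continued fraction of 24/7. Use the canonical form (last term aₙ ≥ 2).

24 = 3*7 + 3
7 = 2*3 + 1
3 = 3*1 + 0  (stop)
So 24/7 = [3; 2, 3].

[3; 2, 3]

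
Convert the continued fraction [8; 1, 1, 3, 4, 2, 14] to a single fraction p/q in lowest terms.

Using pₖ = aₖpₖ₋₁ + pₖ₋₂ and qₖ = aₖqₖ₋₁ + qₖ₋₂:
  k=0: a=8, p=8, q=1
  k=1: a=1, p=9, q=1
  k=2: a=1, p=17, q=2
  k=3: a=3, p=60, q=7
  k=4: a=4, p=257, q=30
  k=5: a=2, p=574, q=67
  k=6: a=14, p=8293, q=968

8293/968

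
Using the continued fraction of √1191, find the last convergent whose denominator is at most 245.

3175/92

√1191 = [34; 1, 1, 22, 1, 1, 68, …] (period length 6).
Convergents:
  p_0/q_0 = 34/1
  p_1/q_1 = 35/1
  p_2/q_2 = 69/2
  p_3/q_3 = 1553/45
  p_4/q_4 = 1622/47
  p_5/q_5 = 3175/92
  p_6/q_6 = 217522/6303
q_5 = 92 ≤ 245 < 6303 = q_6, so the answer is 3175/92.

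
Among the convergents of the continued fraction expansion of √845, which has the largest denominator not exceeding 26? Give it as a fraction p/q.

√845 = [29; 14, 1, 1, 14, 58, …] (period length 5).
Convergents:
  p_0/q_0 = 29/1
  p_1/q_1 = 407/14
  p_2/q_2 = 436/15
  p_3/q_3 = 843/29
q_2 = 15 ≤ 26 < 29 = q_3, so the answer is 436/15.

436/15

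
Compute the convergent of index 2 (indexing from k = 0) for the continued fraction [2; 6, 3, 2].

41/19

Using pₖ = aₖpₖ₋₁ + pₖ₋₂, qₖ = aₖqₖ₋₁ + qₖ₋₂ (with p₋₁=1, p₋₂=0, q₋₁=0, q₋₂=1):
  k=0: a=2, p=2, q=1
  k=1: a=6, p=13, q=6
  k=2: a=3, p=41, q=19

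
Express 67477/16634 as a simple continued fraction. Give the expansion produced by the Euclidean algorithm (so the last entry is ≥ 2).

67477 = 4×16634 + 941
16634 = 17×941 + 637
941 = 1×637 + 304
637 = 2×304 + 29
304 = 10×29 + 14
29 = 2×14 + 1
14 = 14×1 + 0  (stop)
So 67477/16634 = [4; 17, 1, 2, 10, 2, 14].

[4; 17, 1, 2, 10, 2, 14]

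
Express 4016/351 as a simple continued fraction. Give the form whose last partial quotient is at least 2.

[11; 2, 3, 1, 3, 1, 1, 4]

4016 = 11·351 + 155
351 = 2·155 + 41
155 = 3·41 + 32
41 = 1·32 + 9
32 = 3·9 + 5
9 = 1·5 + 4
5 = 1·4 + 1
4 = 4·1 + 0  (stop)
So 4016/351 = [11; 2, 3, 1, 3, 1, 1, 4].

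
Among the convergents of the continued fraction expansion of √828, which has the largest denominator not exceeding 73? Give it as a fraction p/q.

√828 = [28; 1, 3, 2, 3, 1, 56, …] (period length 6).
Convergents:
  p_0/q_0 = 28/1
  p_1/q_1 = 29/1
  p_2/q_2 = 115/4
  p_3/q_3 = 259/9
  p_4/q_4 = 892/31
  p_5/q_5 = 1151/40
  p_6/q_6 = 65348/2271
q_5 = 40 ≤ 73 < 2271 = q_6, so the answer is 1151/40.

1151/40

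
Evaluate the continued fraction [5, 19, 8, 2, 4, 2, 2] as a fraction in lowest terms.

39989/7915

Using pₖ = aₖpₖ₋₁ + pₖ₋₂ and qₖ = aₖqₖ₋₁ + qₖ₋₂:
  k=0: a=5, p=5, q=1
  k=1: a=19, p=96, q=19
  k=2: a=8, p=773, q=153
  k=3: a=2, p=1642, q=325
  k=4: a=4, p=7341, q=1453
  k=5: a=2, p=16324, q=3231
  k=6: a=2, p=39989, q=7915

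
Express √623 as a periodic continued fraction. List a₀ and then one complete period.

a₀ = ⌊√623⌋ = 24.

[24; 1, 23, 1, 48]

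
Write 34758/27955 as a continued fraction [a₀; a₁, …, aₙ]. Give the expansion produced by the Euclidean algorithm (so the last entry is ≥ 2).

[1; 4, 9, 6, 2, 2, 7, 3]

34758 = 1*27955 + 6803
27955 = 4*6803 + 743
6803 = 9*743 + 116
743 = 6*116 + 47
116 = 2*47 + 22
47 = 2*22 + 3
22 = 7*3 + 1
3 = 3*1 + 0  (stop)
So 34758/27955 = [1; 4, 9, 6, 2, 2, 7, 3].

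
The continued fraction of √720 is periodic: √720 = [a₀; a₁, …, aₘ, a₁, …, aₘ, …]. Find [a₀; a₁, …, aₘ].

a₀ = ⌊√720⌋ = 26.
With m₀=0, d₀=1 and mₖ₊₁ = dₖaₖ − mₖ, dₖ₊₁ = (n − mₖ₊₁²)/dₖ, aₖ₊₁ = ⌊(a₀+mₖ₊₁)/dₖ₊₁⌋:
  k=1: m=26, d=44, a=1
  k=2: m=18, d=9, a=4
  k=3: m=18, d=44, a=1
  k=4: m=26, d=1, a=52
d=1 and a=2a₀=52 at k=4, so the next step gives (m, d) = (26, 44) again — its k=1 value — and the period has length 4.

[26; 1, 4, 1, 52]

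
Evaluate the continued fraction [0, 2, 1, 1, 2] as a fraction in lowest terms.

5/13

Using pₖ = aₖpₖ₋₁ + pₖ₋₂ and qₖ = aₖqₖ₋₁ + qₖ₋₂:
  k=0: a=0, p=0, q=1
  k=1: a=2, p=1, q=2
  k=2: a=1, p=1, q=3
  k=3: a=1, p=2, q=5
  k=4: a=2, p=5, q=13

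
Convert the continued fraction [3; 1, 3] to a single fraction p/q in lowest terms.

15/4

Using pₖ = aₖpₖ₋₁ + pₖ₋₂ and qₖ = aₖqₖ₋₁ + qₖ₋₂:
  k=0: a=3, p=3, q=1
  k=1: a=1, p=4, q=1
  k=2: a=3, p=15, q=4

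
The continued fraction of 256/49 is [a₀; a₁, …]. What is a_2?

256 = 5·49 + 11   →  a_0 = 5
49 = 4·11 + 5   →  a_1 = 4
11 = 2·5 + 1   →  a_2 = 2

2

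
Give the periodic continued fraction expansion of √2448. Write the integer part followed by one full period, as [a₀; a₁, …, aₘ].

[49; 2, 10, 2, 98]

a₀ = ⌊√2448⌋ = 49.
With m₀=0, d₀=1 and mₖ₊₁ = dₖaₖ − mₖ, dₖ₊₁ = (n − mₖ₊₁²)/dₖ, aₖ₊₁ = ⌊(a₀+mₖ₊₁)/dₖ₊₁⌋:
  k=1: m=49, d=47, a=2
  k=2: m=45, d=9, a=10
  k=3: m=45, d=47, a=2
  k=4: m=49, d=1, a=98
d=1 and a=2a₀=98 at k=4, so the next step gives (m, d) = (49, 47) again — its k=1 value — and the period has length 4.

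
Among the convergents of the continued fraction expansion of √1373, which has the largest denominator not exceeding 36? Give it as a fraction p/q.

√1373 = [37; 18, 1, 1, 18, 74, …] (period length 5).
Convergents:
  p_0/q_0 = 37/1
  p_1/q_1 = 667/18
  p_2/q_2 = 704/19
  p_3/q_3 = 1371/37
q_2 = 19 ≤ 36 < 37 = q_3, so the answer is 704/19.

704/19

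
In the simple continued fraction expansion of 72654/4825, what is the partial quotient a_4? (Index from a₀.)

2

72654 = 15·4825 + 279   →  a_0 = 15
4825 = 17·279 + 82   →  a_1 = 17
279 = 3·82 + 33   →  a_2 = 3
82 = 2·33 + 16   →  a_3 = 2
33 = 2·16 + 1   →  a_4 = 2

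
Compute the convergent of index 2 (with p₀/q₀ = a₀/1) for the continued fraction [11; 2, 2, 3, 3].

57/5

Using pₖ = aₖpₖ₋₁ + pₖ₋₂, qₖ = aₖqₖ₋₁ + qₖ₋₂ (with p₋₁=1, p₋₂=0, q₋₁=0, q₋₂=1):
  k=0: a=11, p=11, q=1
  k=1: a=2, p=23, q=2
  k=2: a=2, p=57, q=5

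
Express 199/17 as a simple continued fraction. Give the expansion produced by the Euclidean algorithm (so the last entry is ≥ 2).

[11; 1, 2, 2, 2]

199 = 11·17 + 12
17 = 1·12 + 5
12 = 2·5 + 2
5 = 2·2 + 1
2 = 2·1 + 0  (stop)
So 199/17 = [11; 1, 2, 2, 2].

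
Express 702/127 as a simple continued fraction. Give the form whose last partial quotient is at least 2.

[5; 1, 1, 8, 1, 1, 3]

702 = 5*127 + 67
127 = 1*67 + 60
67 = 1*60 + 7
60 = 8*7 + 4
7 = 1*4 + 3
4 = 1*3 + 1
3 = 3*1 + 0  (stop)
So 702/127 = [5; 1, 1, 8, 1, 1, 3].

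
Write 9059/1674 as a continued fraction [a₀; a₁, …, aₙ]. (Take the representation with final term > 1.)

[5; 2, 2, 3, 19, 2, 2]

9059 = 5·1674 + 689
1674 = 2·689 + 296
689 = 2·296 + 97
296 = 3·97 + 5
97 = 19·5 + 2
5 = 2·2 + 1
2 = 2·1 + 0  (stop)
So 9059/1674 = [5; 2, 2, 3, 19, 2, 2].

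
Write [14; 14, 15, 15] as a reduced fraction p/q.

Fold from the inside: start with 15/1.
  15 + 1/15 = 226/15
  14 + 15/226 = 3179/226
  14 + 226/3179 = 44732/3179

44732/3179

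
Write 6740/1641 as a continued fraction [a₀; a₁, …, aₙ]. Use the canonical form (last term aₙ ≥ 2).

[4; 9, 3, 11, 2, 2]

6740 = 4×1641 + 176
1641 = 9×176 + 57
176 = 3×57 + 5
57 = 11×5 + 2
5 = 2×2 + 1
2 = 2×1 + 0  (stop)
So 6740/1641 = [4; 9, 3, 11, 2, 2].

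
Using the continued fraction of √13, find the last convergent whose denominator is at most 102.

√13 = [3; 1, 1, 1, 1, 6, …] (period length 5).
Convergents:
  p_0/q_0 = 3/1
  p_1/q_1 = 4/1
  p_2/q_2 = 7/2
  p_3/q_3 = 11/3
  p_4/q_4 = 18/5
  p_5/q_5 = 119/33
  p_6/q_6 = 137/38
  p_7/q_7 = 256/71
  p_8/q_8 = 393/109
q_7 = 71 ≤ 102 < 109 = q_8, so the answer is 256/71.

256/71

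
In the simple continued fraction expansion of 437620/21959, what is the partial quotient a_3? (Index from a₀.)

13

437620 = 19·21959 + 20399   →  a_0 = 19
21959 = 1·20399 + 1560   →  a_1 = 1
20399 = 13·1560 + 119   →  a_2 = 13
1560 = 13·119 + 13   →  a_3 = 13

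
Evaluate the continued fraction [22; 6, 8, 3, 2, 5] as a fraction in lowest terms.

Fold from the inside: start with 5/1.
  2 + 1/5 = 11/5
  3 + 5/11 = 38/11
  8 + 11/38 = 315/38
  6 + 38/315 = 1928/315
  22 + 315/1928 = 42731/1928

42731/1928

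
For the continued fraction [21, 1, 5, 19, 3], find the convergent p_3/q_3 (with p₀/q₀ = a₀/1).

Using pₖ = aₖpₖ₋₁ + pₖ₋₂, qₖ = aₖqₖ₋₁ + qₖ₋₂ (with p₋₁=1, p₋₂=0, q₋₁=0, q₋₂=1):
  k=0: a=21, p=21, q=1
  k=1: a=1, p=22, q=1
  k=2: a=5, p=131, q=6
  k=3: a=19, p=2511, q=115

2511/115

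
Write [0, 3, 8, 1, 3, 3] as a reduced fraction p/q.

Using pₖ = aₖpₖ₋₁ + pₖ₋₂ and qₖ = aₖqₖ₋₁ + qₖ₋₂:
  k=0: a=0, p=0, q=1
  k=1: a=3, p=1, q=3
  k=2: a=8, p=8, q=25
  k=3: a=1, p=9, q=28
  k=4: a=3, p=35, q=109
  k=5: a=3, p=114, q=355

114/355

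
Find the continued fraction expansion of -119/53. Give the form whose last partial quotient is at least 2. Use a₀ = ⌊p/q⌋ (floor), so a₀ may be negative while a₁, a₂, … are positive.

-119 = -3×53 + 40
53 = 1×40 + 13
40 = 3×13 + 1
13 = 13×1 + 0  (stop)
So -119/53 = [-3; 1, 3, 13].

[-3; 1, 3, 13]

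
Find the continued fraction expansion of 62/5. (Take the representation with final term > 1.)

[12; 2, 2]

62 = 12*5 + 2
5 = 2*2 + 1
2 = 2*1 + 0  (stop)
So 62/5 = [12; 2, 2].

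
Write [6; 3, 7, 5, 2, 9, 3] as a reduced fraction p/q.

46018/7283

Using pₖ = aₖpₖ₋₁ + pₖ₋₂ and qₖ = aₖqₖ₋₁ + qₖ₋₂:
  k=0: a=6, p=6, q=1
  k=1: a=3, p=19, q=3
  k=2: a=7, p=139, q=22
  k=3: a=5, p=714, q=113
  k=4: a=2, p=1567, q=248
  k=5: a=9, p=14817, q=2345
  k=6: a=3, p=46018, q=7283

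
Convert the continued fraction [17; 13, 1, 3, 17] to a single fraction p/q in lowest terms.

Using pₖ = aₖpₖ₋₁ + pₖ₋₂ and qₖ = aₖqₖ₋₁ + qₖ₋₂:
  k=0: a=17, p=17, q=1
  k=1: a=13, p=222, q=13
  k=2: a=1, p=239, q=14
  k=3: a=3, p=939, q=55
  k=4: a=17, p=16202, q=949

16202/949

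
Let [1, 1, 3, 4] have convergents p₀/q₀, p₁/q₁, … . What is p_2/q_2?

7/4

Using pₖ = aₖpₖ₋₁ + pₖ₋₂, qₖ = aₖqₖ₋₁ + qₖ₋₂ (with p₋₁=1, p₋₂=0, q₋₁=0, q₋₂=1):
  k=0: a=1, p=1, q=1
  k=1: a=1, p=2, q=1
  k=2: a=3, p=7, q=4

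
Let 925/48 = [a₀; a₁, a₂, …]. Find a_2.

925 = 19·48 + 13   →  a_0 = 19
48 = 3·13 + 9   →  a_1 = 3
13 = 1·9 + 4   →  a_2 = 1

1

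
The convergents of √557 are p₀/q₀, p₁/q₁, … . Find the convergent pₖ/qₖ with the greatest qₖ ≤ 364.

5617/238

√557 = [23; 1, 1, 1, 1, 46, …] (period length 5).
Convergents:
  p_0/q_0 = 23/1
  p_1/q_1 = 24/1
  p_2/q_2 = 47/2
  p_3/q_3 = 71/3
  p_4/q_4 = 118/5
  p_5/q_5 = 5499/233
  p_6/q_6 = 5617/238
  p_7/q_7 = 11116/471
q_6 = 238 ≤ 364 < 471 = q_7, so the answer is 5617/238.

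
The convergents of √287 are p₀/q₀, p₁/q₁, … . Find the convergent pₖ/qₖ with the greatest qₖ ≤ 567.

9487/560

√287 = [16; 1, 15, 1, 32, …] (period length 4).
Convergents:
  p_0/q_0 = 16/1
  p_1/q_1 = 17/1
  p_2/q_2 = 271/16
  p_3/q_3 = 288/17
  p_4/q_4 = 9487/560
  p_5/q_5 = 9775/577
q_4 = 560 ≤ 567 < 577 = q_5, so the answer is 9487/560.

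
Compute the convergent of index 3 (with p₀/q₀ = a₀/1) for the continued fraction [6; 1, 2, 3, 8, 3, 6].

Using pₖ = aₖpₖ₋₁ + pₖ₋₂, qₖ = aₖqₖ₋₁ + qₖ₋₂ (with p₋₁=1, p₋₂=0, q₋₁=0, q₋₂=1):
  k=0: a=6, p=6, q=1
  k=1: a=1, p=7, q=1
  k=2: a=2, p=20, q=3
  k=3: a=3, p=67, q=10

67/10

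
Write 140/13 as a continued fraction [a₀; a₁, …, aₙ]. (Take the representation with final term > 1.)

[10; 1, 3, 3]

140 = 10·13 + 10
13 = 1·10 + 3
10 = 3·3 + 1
3 = 3·1 + 0  (stop)
So 140/13 = [10; 1, 3, 3].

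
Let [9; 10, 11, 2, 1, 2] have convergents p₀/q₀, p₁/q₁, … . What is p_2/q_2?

1010/111

Using pₖ = aₖpₖ₋₁ + pₖ₋₂, qₖ = aₖqₖ₋₁ + qₖ₋₂ (with p₋₁=1, p₋₂=0, q₋₁=0, q₋₂=1):
  k=0: a=9, p=9, q=1
  k=1: a=10, p=91, q=10
  k=2: a=11, p=1010, q=111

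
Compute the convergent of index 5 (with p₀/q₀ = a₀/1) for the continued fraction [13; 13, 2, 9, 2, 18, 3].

Using pₖ = aₖpₖ₋₁ + pₖ₋₂, qₖ = aₖqₖ₋₁ + qₖ₋₂ (with p₋₁=1, p₋₂=0, q₋₁=0, q₋₂=1):
  k=0: a=13, p=13, q=1
  k=1: a=13, p=170, q=13
  k=2: a=2, p=353, q=27
  k=3: a=9, p=3347, q=256
  k=4: a=2, p=7047, q=539
  k=5: a=18, p=130193, q=9958

130193/9958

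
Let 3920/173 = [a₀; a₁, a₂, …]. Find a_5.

1

3920 = 22·173 + 114   →  a_0 = 22
173 = 1·114 + 59   →  a_1 = 1
114 = 1·59 + 55   →  a_2 = 1
59 = 1·55 + 4   →  a_3 = 1
55 = 13·4 + 3   →  a_4 = 13
4 = 1·3 + 1   →  a_5 = 1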